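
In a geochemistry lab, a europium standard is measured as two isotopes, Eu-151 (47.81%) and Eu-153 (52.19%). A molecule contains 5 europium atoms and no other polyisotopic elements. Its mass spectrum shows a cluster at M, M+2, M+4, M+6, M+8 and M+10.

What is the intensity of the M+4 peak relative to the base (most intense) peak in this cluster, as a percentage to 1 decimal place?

91.6%

Term probabilities: M 0.0250, M+2 0.1363, M+4 0.2977, M+6 0.3249, M+8 0.1774, M+10 0.0387. Base peak = M+6.
P(M+6) = C(5,3) × 0.4781^2 × 0.5219^3 = 10 × 0.22857961 × 0.14215492 = 0.324937 (base)
P(M+4) = C(5,2) × 0.4781^3 × 0.5219^2 = 10 × 0.10928391 × 0.27237961 = 0.297667
Relative intensity = 0.297667 / 0.324937 × 100 = 91.6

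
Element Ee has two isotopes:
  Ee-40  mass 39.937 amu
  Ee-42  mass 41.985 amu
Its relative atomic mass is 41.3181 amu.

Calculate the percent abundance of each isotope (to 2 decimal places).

Ee-40: 32.56%, Ee-42: 67.44%

Writing the weighted mean with unknown fraction x of Ee-40:
39.937·x + 41.985·(1 − x) = 41.3181
(39.937 − 41.985)·x = 41.3181 − 41.985
x = -0.6669 / -2.048 = 0.32563 → 32.56% Ee-40, 67.44% Ee-42.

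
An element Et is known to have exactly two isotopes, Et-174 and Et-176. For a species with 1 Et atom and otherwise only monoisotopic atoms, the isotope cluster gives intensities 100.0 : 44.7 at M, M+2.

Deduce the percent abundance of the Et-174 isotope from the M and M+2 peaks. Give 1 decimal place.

Let p = fractional abundance of Et-174. I(M+2)/I(M) = [C(1,1)·p^0·(1−p)] / p^1 = 1·(1−p)/p = 44.7/100.0 = 0.4470
(1−p)/p = 0.4470/1 = 0.4470  ⇒  p = 1/(1 + 0.4470) = 0.6911
Et-174: 69.1%, Et-176: 30.9%.

69.1%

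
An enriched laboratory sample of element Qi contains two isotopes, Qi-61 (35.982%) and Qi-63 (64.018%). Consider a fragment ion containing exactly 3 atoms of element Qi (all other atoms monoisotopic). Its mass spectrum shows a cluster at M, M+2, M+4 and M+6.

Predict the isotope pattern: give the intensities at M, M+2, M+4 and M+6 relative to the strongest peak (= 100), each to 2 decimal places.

10.53 : 56.21 : 100.00 : 59.31

Expanding (0.35982 + 0.64018)^3:
P(M) = 0.35982^3 = 0.046586
P(M+2) = 3 × 0.35982^2 × 0.64018^1 = 0.248653
P(M+4) = 3 × 0.35982^1 × 0.64018^2 = 0.442396
P(M+6) = 0.64018^3 = 0.262365
The M+4 peak is largest (0.442396); scaling to 100 gives 10.53 : 56.21 : 100.00 : 59.31.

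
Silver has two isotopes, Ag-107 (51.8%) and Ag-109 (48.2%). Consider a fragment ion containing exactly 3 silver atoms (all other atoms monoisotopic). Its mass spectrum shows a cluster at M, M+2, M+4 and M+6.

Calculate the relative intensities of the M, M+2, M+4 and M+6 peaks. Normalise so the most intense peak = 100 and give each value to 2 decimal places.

35.82 : 100.00 : 93.05 : 28.86

Each Ag atom is independently Ag-107 (p = 0.518) or Ag-109 (q = 0.482); the cluster is the binomial expansion (p + q)^3.
P(M) = 0.518^3 = 0.138992
P(M+2) = 3 × 0.518^2 × 0.482^1 = 0.387997
P(M+4) = 3 × 0.518^1 × 0.482^2 = 0.361031
P(M+6) = 0.482^3 = 0.111980
The M+2 peak is largest (0.387997); scaling to 100 gives 35.82 : 100.00 : 93.05 : 28.86.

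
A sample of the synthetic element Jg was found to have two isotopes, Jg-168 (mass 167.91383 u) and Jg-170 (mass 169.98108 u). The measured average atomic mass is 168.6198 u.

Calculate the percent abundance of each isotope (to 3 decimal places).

Jg-168: 65.850%, Jg-170: 34.150%

Let x be the fractional abundance of Jg-168; then Jg-170 has abundance 1 − x.
167.91383·x + 169.98108·(1 − x) = 168.6198
(167.91383 − 169.98108)·x = 168.6198 − 169.98108
x = -1.36128 / -2.06725 = 0.65850 → 65.850% Jg-168, 34.150% Jg-170.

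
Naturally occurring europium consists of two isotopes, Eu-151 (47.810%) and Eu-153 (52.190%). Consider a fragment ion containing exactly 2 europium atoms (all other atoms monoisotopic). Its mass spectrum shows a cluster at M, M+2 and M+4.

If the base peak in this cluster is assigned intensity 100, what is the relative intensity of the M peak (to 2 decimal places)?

45.80

Binomial terms of (0.47810 + 0.52190)^2: M 0.2286, M+2 0.4990, M+4 0.2724 → M+2 is the base peak.
P(M+2) = C(2,1) × 0.47810^1 × 0.52190^1 = 2 × 0.4781 × 0.5219 = 0.499041 (base)
P(M) = C(2,0) × 0.47810^2 × 0.52190^0 = 1 × 0.22857961 × 1.0000 = 0.228580
Relative intensity = 0.228580 / 0.499041 × 100 = 45.80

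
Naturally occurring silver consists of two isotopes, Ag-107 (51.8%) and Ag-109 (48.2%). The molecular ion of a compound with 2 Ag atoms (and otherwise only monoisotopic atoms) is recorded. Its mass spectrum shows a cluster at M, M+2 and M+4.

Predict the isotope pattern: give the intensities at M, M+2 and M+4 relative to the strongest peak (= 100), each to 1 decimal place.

Expanding (0.518 + 0.482)^2:
P(M) = 0.518^2 = 0.268324
P(M+2) = 2 × 0.518^1 × 0.482^1 = 0.499352
P(M+4) = 0.482^2 = 0.232324
The M+2 peak is largest (0.499352); scaling to 100 gives 53.7 : 100.0 : 46.5.

53.7 : 100.0 : 46.5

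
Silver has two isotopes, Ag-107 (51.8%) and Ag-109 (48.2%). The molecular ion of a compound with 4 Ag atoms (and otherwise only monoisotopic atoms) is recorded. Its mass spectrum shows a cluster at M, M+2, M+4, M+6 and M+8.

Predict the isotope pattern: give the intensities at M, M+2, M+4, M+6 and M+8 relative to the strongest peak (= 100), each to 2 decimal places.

19.25 : 71.65 : 100.00 : 62.03 : 14.43

Expanding (0.518 + 0.482)^4:
P(M) = 0.518^4 = 0.071998
P(M+2) = 4 × 0.518^3 × 0.482^1 = 0.267976
P(M+4) = 6 × 0.518^2 × 0.482^2 = 0.374029
P(M+6) = 4 × 0.518^1 × 0.482^3 = 0.232023
P(M+8) = 0.482^4 = 0.053974
The M+4 peak is largest (0.374029); scaling to 100 gives 19.25 : 71.65 : 100.00 : 62.03 : 14.43.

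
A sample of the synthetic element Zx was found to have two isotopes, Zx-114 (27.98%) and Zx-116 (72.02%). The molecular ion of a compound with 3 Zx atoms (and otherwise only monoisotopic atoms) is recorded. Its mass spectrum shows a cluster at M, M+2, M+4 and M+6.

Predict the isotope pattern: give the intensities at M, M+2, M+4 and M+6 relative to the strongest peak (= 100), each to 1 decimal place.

5.0 : 38.9 : 100.0 : 85.8

Each Zx atom is independently Zx-114 (p = 0.2798) or Zx-116 (q = 0.7202); the cluster is the binomial expansion (p + q)^3.
P(M) = 0.2798^3 = 0.021905
P(M+2) = 3 × 0.2798^2 × 0.7202^1 = 0.169149
P(M+4) = 3 × 0.2798^1 × 0.7202^2 = 0.435387
P(M+6) = 0.7202^3 = 0.373559
The M+4 peak is largest (0.435387); scaling to 100 gives 5.0 : 38.9 : 100.0 : 85.8.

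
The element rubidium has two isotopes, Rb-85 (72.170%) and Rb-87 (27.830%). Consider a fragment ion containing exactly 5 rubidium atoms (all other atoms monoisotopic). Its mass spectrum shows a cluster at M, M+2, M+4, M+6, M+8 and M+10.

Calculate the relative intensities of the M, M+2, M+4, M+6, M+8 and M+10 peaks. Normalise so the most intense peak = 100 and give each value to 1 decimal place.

Each Rb atom is independently Rb-85 (p = 0.72170) or Rb-87 (q = 0.27830); the cluster is the binomial expansion (p + q)^5.
P(M) = 0.72170^5 = 0.195787
P(M+2) = 5 × 0.72170^4 × 0.27830^1 = 0.377494
P(M+4) = 10 × 0.72170^3 × 0.27830^2 = 0.291136
P(M+6) = 10 × 0.72170^2 × 0.27830^3 = 0.112267
P(M+8) = 5 × 0.72170^1 × 0.27830^4 = 0.021646
P(M+10) = 0.27830^5 = 0.001669
The M+2 peak is largest (0.377494); scaling to 100 gives 51.9 : 100.0 : 77.1 : 29.7 : 5.7 : 0.4.

51.9 : 100.0 : 77.1 : 29.7 : 5.7 : 0.4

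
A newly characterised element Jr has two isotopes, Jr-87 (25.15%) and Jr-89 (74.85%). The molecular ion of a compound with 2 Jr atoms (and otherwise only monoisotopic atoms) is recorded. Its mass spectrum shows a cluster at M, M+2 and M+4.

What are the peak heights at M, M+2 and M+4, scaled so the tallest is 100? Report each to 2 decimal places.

Expanding (0.2515 + 0.7485)^2:
P(M) = 0.2515^2 = 0.063252
P(M+2) = 2 × 0.2515^1 × 0.7485^1 = 0.376495
P(M+4) = 0.7485^2 = 0.560252
The M+4 peak is largest (0.560252); scaling to 100 gives 11.29 : 67.20 : 100.00.

11.29 : 67.20 : 100.00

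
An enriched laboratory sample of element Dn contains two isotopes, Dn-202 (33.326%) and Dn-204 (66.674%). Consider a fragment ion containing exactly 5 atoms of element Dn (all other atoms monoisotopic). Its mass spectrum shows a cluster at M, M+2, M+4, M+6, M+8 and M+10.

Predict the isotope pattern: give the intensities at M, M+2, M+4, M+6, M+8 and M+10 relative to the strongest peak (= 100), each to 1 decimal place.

Expanding (0.33326 + 0.66674)^5:
P(M) = 0.33326^5 = 0.004111
P(M+2) = 5 × 0.33326^4 × 0.66674^1 = 0.041121
P(M+4) = 10 × 0.33326^3 × 0.66674^2 = 0.164537
P(M+6) = 10 × 0.33326^2 × 0.66674^3 = 0.329182
P(M+8) = 5 × 0.33326^1 × 0.66674^4 = 0.329291
P(M+10) = 0.66674^5 = 0.131760
The M+8 peak is largest (0.329291); scaling to 100 gives 1.2 : 12.5 : 50.0 : 100.0 : 100.0 : 40.0.

1.2 : 12.5 : 50.0 : 100.0 : 100.0 : 40.0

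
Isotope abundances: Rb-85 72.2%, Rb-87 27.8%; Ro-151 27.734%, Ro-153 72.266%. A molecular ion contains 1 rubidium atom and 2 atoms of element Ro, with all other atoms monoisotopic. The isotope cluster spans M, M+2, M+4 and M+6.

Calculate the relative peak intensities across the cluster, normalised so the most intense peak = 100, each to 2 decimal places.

Rubidium pattern (n=1): 0.7220 : 0.2780
Element Ro pattern (n=2): 0.07691748 : 0.40084505 : 0.52223748
Convolve the two distributions (both contribute in 2-u steps):
  M: 0.7220×0.07691748 = 0.055534
  M+2: 0.7220×0.40084505 + 0.2780×0.07691748 = 0.310793
  M+4: 0.7220×0.52223748 + 0.2780×0.40084505 = 0.488490
  M+6: 0.2780×0.52223748 = 0.145182
Scale to base peak (0.488490) = 100: 11.37 : 63.62 : 100.00 : 29.72

11.37 : 63.62 : 100.00 : 29.72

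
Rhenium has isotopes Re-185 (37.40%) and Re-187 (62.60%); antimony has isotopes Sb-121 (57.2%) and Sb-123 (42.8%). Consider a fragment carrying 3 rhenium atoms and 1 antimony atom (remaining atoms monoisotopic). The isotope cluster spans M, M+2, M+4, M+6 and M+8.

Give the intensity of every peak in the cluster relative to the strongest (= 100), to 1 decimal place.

Rhenium pattern (n=3): 0.05231362 : 0.26268713 : 0.43968487 : 0.24531438
Antimony pattern (n=1): 0.5720 : 0.4280
Convolve the two distributions (both contribute in 2-u steps):
  M: 0.05231362×0.5720 = 0.029923
  M+2: 0.05231362×0.4280 + 0.26268713×0.5720 = 0.172647
  M+4: 0.26268713×0.4280 + 0.43968487×0.5720 = 0.363930
  M+6: 0.43968487×0.4280 + 0.24531438×0.5720 = 0.328505
  M+8: 0.24531438×0.4280 = 0.104995
Scale to base peak (0.363930) = 100: 8.2 : 47.4 : 100.0 : 90.3 : 28.9

8.2 : 47.4 : 100.0 : 90.3 : 28.9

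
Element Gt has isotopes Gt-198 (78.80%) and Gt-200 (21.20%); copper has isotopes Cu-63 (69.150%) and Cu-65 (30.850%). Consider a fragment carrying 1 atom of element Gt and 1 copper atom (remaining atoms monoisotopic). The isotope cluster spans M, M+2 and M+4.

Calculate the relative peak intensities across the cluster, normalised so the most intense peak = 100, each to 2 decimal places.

100.00 : 71.52 : 12.00

Element Gt pattern (n=1): 0.7880 : 0.2120
Copper pattern (n=1): 0.6915 : 0.3085
Convolve the two distributions (both contribute in 2-u steps):
  M: 0.7880×0.6915 = 0.544902
  M+2: 0.7880×0.3085 + 0.2120×0.6915 = 0.389696
  M+4: 0.2120×0.3085 = 0.065402
Scale to base peak (0.544902) = 100: 100.00 : 71.52 : 12.00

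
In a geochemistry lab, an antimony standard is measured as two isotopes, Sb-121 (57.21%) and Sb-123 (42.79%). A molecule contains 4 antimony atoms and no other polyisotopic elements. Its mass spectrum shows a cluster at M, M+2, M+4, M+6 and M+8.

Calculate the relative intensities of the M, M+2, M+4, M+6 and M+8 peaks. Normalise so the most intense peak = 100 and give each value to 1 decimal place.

Expanding (0.5721 + 0.4279)^4:
P(M) = 0.5721^4 = 0.107124
P(M+2) = 4 × 0.5721^3 × 0.4279^1 = 0.320493
P(M+4) = 6 × 0.5721^2 × 0.4279^2 = 0.359567
P(M+6) = 4 × 0.5721^1 × 0.4279^3 = 0.179291
P(M+8) = 0.4279^4 = 0.033525
The M+4 peak is largest (0.359567); scaling to 100 gives 29.8 : 89.1 : 100.0 : 49.9 : 9.3.

29.8 : 89.1 : 100.0 : 49.9 : 9.3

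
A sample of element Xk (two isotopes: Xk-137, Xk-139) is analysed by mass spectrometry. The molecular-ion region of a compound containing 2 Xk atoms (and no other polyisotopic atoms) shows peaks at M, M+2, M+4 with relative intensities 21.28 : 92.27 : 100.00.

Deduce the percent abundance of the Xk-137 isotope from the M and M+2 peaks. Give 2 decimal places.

If p is the fraction of Xk that is Xk-137, then I(M+2)/I(M) = [C(2,1)·p^1·(1−p)] / p^2 = 2·(1−p)/p = 92.27/21.28 = 4.3360
(1−p)/p = 4.3360/2 = 2.1680  ⇒  p = 1/(1 + 2.1680) = 0.3157
Xk-137: 31.57%, Xk-139: 68.43%.

31.57%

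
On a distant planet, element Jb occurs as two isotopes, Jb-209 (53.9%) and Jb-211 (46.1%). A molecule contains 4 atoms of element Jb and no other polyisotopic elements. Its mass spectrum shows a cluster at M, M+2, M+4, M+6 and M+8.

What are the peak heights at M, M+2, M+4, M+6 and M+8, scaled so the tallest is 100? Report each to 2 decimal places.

22.78 : 77.95 : 100.00 : 57.02 : 12.19

Expanding (0.539 + 0.461)^4:
P(M) = 0.539^4 = 0.084402
P(M+2) = 4 × 0.539^3 × 0.461^1 = 0.288753
P(M+4) = 6 × 0.539^2 × 0.461^2 = 0.370451
P(M+6) = 4 × 0.539^1 × 0.461^3 = 0.211228
P(M+8) = 0.461^4 = 0.045165
The M+4 peak is largest (0.370451); scaling to 100 gives 22.78 : 77.95 : 100.00 : 57.02 : 12.19.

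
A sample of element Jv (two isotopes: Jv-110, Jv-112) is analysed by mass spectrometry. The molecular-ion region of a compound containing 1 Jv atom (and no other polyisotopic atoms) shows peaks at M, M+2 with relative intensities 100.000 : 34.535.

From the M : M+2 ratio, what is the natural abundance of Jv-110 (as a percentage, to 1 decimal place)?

If p is the fraction of Jv that is Jv-110, then I(M+2)/I(M) = [C(1,1)·p^0·(1−p)] / p^1 = 1·(1−p)/p = 34.535/100.000 = 0.3453
(1−p)/p = 0.3453/1 = 0.3453  ⇒  p = 1/(1 + 0.3453) = 0.7433
Jv-110: 74.3%, Jv-112: 25.7%.

74.3%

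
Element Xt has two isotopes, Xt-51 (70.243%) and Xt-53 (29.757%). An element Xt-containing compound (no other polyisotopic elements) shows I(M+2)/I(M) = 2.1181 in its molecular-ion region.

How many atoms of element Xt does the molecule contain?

The M+2/M ratio from n Xt atoms is n · q/p = n · 0.29757/0.70243.
n = 2.1181 × 0.70243/0.29757 = 5.00 ≈ 5

5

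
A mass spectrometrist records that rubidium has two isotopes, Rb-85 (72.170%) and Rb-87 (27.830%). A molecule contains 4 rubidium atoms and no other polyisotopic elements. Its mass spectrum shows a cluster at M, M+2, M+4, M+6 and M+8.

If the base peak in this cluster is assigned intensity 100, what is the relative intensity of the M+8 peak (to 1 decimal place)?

Binomial terms of (0.72170 + 0.27830)^4: M 0.2713, M+2 0.4184, M+4 0.2420, M+6 0.0622, M+8 0.0060 → M+2 is the base peak.
P(M+2) = C(4,1) × 0.72170^3 × 0.27830^1 = 4 × 0.37589809 × 0.2783 = 0.418450 (base)
P(M+8) = C(4,4) × 0.72170^0 × 0.27830^4 = 1 × 1.0000 × 0.00599864 = 0.005999
Relative intensity = 0.005999 / 0.418450 × 100 = 1.4

1.4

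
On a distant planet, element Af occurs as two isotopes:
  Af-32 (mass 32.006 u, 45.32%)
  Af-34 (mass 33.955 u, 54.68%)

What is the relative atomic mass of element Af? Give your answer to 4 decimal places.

The abundance-weighted mean is 0.4532 × 32.006 + 0.5468 × 33.955
= 14.50512 + 18.56659 = 33.07171 u

33.0717 u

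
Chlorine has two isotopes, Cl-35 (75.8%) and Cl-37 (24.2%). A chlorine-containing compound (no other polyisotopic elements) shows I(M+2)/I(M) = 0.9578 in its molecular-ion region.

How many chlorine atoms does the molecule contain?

The M+2/M ratio from n Cl atoms is n · q/p = n · 0.242/0.758.
n = 0.9578 × 0.758/0.242 = 3.00 ≈ 3

3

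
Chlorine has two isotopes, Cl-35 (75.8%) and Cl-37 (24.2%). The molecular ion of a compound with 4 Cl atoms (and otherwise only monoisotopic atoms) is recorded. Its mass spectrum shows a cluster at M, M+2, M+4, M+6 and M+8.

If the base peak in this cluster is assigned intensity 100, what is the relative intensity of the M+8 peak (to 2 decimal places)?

Term probabilities: M 0.3301, M+2 0.4216, M+4 0.2019, M+6 0.0430, M+8 0.0034. Base peak = M+2.
P(M+2) = C(4,1) × 0.758^3 × 0.242^1 = 4 × 0.43551951 × 0.2420 = 0.421583 (base)
P(M+8) = C(4,4) × 0.758^0 × 0.242^4 = 1 × 1.0000 × 0.00342974 = 0.003430
Relative intensity = 0.003430 / 0.421583 × 100 = 0.81

0.81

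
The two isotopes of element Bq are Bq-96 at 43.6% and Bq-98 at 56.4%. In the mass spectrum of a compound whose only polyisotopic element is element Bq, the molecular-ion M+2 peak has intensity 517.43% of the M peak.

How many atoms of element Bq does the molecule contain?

For n independent Bq atoms, I(M+2)/I(M) = n · (abundance Bq-98) / (abundance Bq-96) = n · 0.564/0.436.
n = 5.1743 × 0.436/0.564 = 4.00 ≈ 4

4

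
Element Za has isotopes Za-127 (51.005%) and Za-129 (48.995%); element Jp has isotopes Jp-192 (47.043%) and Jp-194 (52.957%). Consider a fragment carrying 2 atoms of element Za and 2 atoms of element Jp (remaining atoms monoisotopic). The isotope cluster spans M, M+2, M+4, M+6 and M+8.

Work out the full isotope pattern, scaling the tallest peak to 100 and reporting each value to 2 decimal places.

Element Za pattern (n=2): 0.260151 : 0.49979799 : 0.240051
Element Jp pattern (n=2): 0.22130438 : 0.49825123 : 0.28044438
Convolve the two distributions (both contribute in 2-u steps):
  M: 0.260151×0.22130438 = 0.057573
  M+2: 0.260151×0.49825123 + 0.49979799×0.22130438 = 0.240228
  M+4: 0.260151×0.28044438 + 0.49979799×0.49825123 + 0.240051×0.22130438 = 0.375107
  M+6: 0.49979799×0.28044438 + 0.240051×0.49825123 = 0.259771
  M+8: 0.240051×0.28044438 = 0.067321
Scale to base peak (0.375107) = 100: 15.35 : 64.04 : 100.00 : 69.25 : 17.95

15.35 : 64.04 : 100.00 : 69.25 : 17.95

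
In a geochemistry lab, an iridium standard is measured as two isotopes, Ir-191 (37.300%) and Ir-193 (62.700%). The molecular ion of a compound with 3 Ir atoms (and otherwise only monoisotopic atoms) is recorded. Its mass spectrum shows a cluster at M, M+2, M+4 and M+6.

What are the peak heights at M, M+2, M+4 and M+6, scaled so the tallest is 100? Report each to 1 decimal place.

11.8 : 59.5 : 100.0 : 56.0

The 3 Ir atoms are independent, so intensities follow the terms of (0.37300 + 0.62700)^3.
P(M) = 0.37300^3 = 0.051895
P(M+2) = 3 × 0.37300^2 × 0.62700^1 = 0.261702
P(M+4) = 3 × 0.37300^1 × 0.62700^2 = 0.439911
P(M+6) = 0.62700^3 = 0.246492
The M+4 peak is largest (0.439911); scaling to 100 gives 11.8 : 59.5 : 100.0 : 56.0.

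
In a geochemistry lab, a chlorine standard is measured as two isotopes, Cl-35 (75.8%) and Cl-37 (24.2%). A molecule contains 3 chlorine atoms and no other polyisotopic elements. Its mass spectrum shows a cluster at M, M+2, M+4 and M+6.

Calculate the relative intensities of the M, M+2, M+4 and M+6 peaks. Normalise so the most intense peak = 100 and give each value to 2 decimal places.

100.00 : 95.78 : 30.58 : 3.25

Expanding (0.758 + 0.242)^3:
P(M) = 0.758^3 = 0.435520
P(M+2) = 3 × 0.758^2 × 0.242^1 = 0.417133
P(M+4) = 3 × 0.758^1 × 0.242^2 = 0.133175
P(M+6) = 0.242^3 = 0.014172
The M peak is largest (0.435520); scaling to 100 gives 100.00 : 95.78 : 30.58 : 3.25.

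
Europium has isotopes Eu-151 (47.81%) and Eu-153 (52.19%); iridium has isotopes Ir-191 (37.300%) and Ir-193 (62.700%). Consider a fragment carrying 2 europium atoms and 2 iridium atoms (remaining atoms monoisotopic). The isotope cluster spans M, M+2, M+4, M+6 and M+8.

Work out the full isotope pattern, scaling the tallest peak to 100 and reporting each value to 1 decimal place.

8.8 : 48.8 : 100.0 : 89.6 : 29.6

Europium pattern (n=2): 0.22857961 : 0.49904078 : 0.27237961
Iridium pattern (n=2): 0.139129 : 0.467742 : 0.393129
Convolve the two distributions (both contribute in 2-u steps):
  M: 0.22857961×0.139129 = 0.031802
  M+2: 0.22857961×0.467742 + 0.49904078×0.139129 = 0.176347
  M+4: 0.22857961×0.393129 + 0.49904078×0.467742 + 0.27237961×0.139129 = 0.361180
  M+6: 0.49904078×0.393129 + 0.27237961×0.467742 = 0.323591
  M+8: 0.27237961×0.393129 = 0.107080
Scale to base peak (0.361180) = 100: 8.8 : 48.8 : 100.0 : 89.6 : 29.6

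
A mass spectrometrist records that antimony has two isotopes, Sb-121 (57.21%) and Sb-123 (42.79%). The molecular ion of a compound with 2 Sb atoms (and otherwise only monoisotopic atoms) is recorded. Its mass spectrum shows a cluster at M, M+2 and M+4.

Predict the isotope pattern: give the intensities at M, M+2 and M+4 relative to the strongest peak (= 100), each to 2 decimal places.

The 2 Sb atoms are independent, so intensities follow the terms of (0.5721 + 0.4279)^2.
P(M) = 0.5721^2 = 0.327298
P(M+2) = 2 × 0.5721^1 × 0.4279^1 = 0.489603
P(M+4) = 0.4279^2 = 0.183098
The M+2 peak is largest (0.489603); scaling to 100 gives 66.85 : 100.00 : 37.40.

66.85 : 100.00 : 37.40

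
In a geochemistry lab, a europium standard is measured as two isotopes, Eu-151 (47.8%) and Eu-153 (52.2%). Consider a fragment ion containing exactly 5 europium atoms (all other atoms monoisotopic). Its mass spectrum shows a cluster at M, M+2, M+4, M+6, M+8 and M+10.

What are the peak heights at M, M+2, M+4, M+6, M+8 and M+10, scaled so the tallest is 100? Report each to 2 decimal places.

7.68 : 41.93 : 91.57 : 100.00 : 54.60 : 11.93

Expanding (0.478 + 0.522)^5:
P(M) = 0.478^5 = 0.024954
P(M+2) = 5 × 0.478^4 × 0.522^1 = 0.136255
P(M+4) = 10 × 0.478^3 × 0.522^2 = 0.297594
P(M+6) = 10 × 0.478^2 × 0.522^3 = 0.324988
P(M+8) = 5 × 0.478^1 × 0.522^4 = 0.177452
P(M+10) = 0.522^5 = 0.038757
The M+6 peak is largest (0.324988); scaling to 100 gives 7.68 : 41.93 : 91.57 : 100.00 : 54.60 : 11.93.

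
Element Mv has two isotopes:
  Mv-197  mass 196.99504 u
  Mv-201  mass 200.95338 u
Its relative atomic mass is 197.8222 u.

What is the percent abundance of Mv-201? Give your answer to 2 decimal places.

20.90%

Let x be the fractional abundance of Mv-197; then Mv-201 has abundance 1 − x.
196.99504·x + 200.95338·(1 − x) = 197.8222
(196.99504 − 200.95338)·x = 197.8222 − 200.95338
x = -3.13118 / -3.95834 = 0.79103 → 79.10% Mv-197, 20.90% Mv-201.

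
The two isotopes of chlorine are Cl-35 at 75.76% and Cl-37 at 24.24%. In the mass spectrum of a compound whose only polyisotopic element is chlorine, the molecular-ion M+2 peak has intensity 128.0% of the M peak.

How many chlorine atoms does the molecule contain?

With n Cl atoms, P(M+2)/P(M) = C(n,1)·p^(n−1)q / p^n = n·q/p = n · 0.2424/0.7576.
n = 1.280 × 0.7576/0.2424 = 4.00 ≈ 4

4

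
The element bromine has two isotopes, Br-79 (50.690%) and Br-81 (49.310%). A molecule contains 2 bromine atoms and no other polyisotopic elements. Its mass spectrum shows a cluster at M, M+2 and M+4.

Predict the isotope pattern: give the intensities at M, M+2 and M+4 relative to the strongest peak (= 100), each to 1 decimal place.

The 2 Br atoms are independent, so intensities follow the terms of (0.50690 + 0.49310)^2.
P(M) = 0.50690^2 = 0.256948
P(M+2) = 2 × 0.50690^1 × 0.49310^1 = 0.499905
P(M+4) = 0.49310^2 = 0.243148
The M+2 peak is largest (0.499905); scaling to 100 gives 51.4 : 100.0 : 48.6.

51.4 : 100.0 : 48.6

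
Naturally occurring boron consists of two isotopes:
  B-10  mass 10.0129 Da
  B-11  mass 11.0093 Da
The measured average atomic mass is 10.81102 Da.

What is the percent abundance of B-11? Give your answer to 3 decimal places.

80.100%

Writing the weighted mean with unknown fraction x of B-10:
10.0129·x + 11.0093·(1 − x) = 10.81102
(10.0129 − 11.0093)·x = 10.81102 − 11.0093
x = -0.19828 / -0.9964 = 0.19900 → 19.900% B-10, 80.100% B-11.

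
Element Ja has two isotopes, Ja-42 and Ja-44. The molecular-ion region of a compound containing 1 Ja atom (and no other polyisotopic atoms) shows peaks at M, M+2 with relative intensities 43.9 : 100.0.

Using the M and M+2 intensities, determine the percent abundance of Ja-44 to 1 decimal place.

69.5%

Let p = fractional abundance of Ja-42. I(M+2)/I(M) = [C(1,1)·p^0·(1−p)] / p^1 = 1·(1−p)/p = 100.0/43.9 = 2.2779
(1−p)/p = 2.2779/1 = 2.2779  ⇒  p = 1/(1 + 2.2779) = 0.3051
Ja-42: 30.5%, Ja-44: 69.5%.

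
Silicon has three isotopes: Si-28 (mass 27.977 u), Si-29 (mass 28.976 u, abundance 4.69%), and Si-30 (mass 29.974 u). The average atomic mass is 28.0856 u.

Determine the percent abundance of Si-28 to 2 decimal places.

The remaining 95.31% is split between Si-28 (fraction x) and Si-30 (fraction 0.9531 − x).
Substituting: 27.977x + 29.974(0.9531 − x) = 26.7266256
(27.977 − 29.974)x = -1.8415938  ⇒  x = 0.92218, y = 0.03092
Si-28: 92.22%, Si-30: 3.09%.

92.22%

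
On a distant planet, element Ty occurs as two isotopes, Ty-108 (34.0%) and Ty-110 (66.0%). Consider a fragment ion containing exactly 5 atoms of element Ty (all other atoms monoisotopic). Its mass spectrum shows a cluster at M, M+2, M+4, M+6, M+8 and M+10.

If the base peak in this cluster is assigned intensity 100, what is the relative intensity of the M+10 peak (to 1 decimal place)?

37.7

Term probabilities: M 0.0045, M+2 0.0441, M+4 0.1712, M+6 0.3323, M+8 0.3226, M+10 0.1252. Base peak = M+6.
P(M+6) = C(5,3) × 0.340^2 × 0.660^3 = 10 × 0.1156 × 0.287496 = 0.332345 (base)
P(M+10) = C(5,5) × 0.340^0 × 0.660^5 = 1 × 1.0000 × 0.12523326 = 0.125233
Relative intensity = 0.125233 / 0.332345 × 100 = 37.7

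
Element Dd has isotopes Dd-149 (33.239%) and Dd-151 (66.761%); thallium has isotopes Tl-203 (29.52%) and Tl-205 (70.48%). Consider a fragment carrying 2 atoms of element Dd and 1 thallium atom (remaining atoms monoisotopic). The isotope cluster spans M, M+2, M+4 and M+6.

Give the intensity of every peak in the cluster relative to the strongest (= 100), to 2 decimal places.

Element Dd pattern (n=2): 0.11048311 : 0.44381378 : 0.44570311
Thallium pattern (n=1): 0.2952 : 0.7048
Convolve the two distributions (both contribute in 2-u steps):
  M: 0.11048311×0.2952 = 0.032615
  M+2: 0.11048311×0.7048 + 0.44381378×0.2952 = 0.208882
  M+4: 0.44381378×0.7048 + 0.44570311×0.2952 = 0.444372
  M+6: 0.44570311×0.7048 = 0.314132
Scale to base peak (0.444372) = 100: 7.34 : 47.01 : 100.00 : 70.69

7.34 : 47.01 : 100.00 : 70.69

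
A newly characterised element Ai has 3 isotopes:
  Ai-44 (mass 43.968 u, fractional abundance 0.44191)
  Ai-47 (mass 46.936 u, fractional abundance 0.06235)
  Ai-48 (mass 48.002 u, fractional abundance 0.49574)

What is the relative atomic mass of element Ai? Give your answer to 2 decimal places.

46.15 u

Weight each isotope mass by its fractional abundance: 0.44191 × 43.968 + 0.06235 × 46.936 + 0.49574 × 48.002
= 19.4299 + 2.9265 + 23.7965 = 46.1529 u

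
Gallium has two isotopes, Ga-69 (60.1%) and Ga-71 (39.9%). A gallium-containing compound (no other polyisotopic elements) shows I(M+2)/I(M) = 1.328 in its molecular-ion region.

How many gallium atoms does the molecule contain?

For n independent Ga atoms, I(M+2)/I(M) = n · (abundance Ga-71) / (abundance Ga-69) = n · 0.399/0.601.
n = 1.328 × 0.601/0.399 = 2.00 ≈ 2

2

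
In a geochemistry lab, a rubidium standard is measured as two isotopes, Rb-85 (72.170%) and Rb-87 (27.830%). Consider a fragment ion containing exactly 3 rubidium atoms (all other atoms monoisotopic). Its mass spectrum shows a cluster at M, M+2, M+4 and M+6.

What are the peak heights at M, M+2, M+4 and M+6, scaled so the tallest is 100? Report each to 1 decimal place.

The 3 Rb atoms are independent, so intensities follow the terms of (0.72170 + 0.27830)^3.
P(M) = 0.72170^3 = 0.375898
P(M+2) = 3 × 0.72170^2 × 0.27830^1 = 0.434858
P(M+4) = 3 × 0.72170^1 × 0.27830^2 = 0.167689
P(M+6) = 0.27830^3 = 0.021555
The M+2 peak is largest (0.434858); scaling to 100 gives 86.4 : 100.0 : 38.6 : 5.0.

86.4 : 100.0 : 38.6 : 5.0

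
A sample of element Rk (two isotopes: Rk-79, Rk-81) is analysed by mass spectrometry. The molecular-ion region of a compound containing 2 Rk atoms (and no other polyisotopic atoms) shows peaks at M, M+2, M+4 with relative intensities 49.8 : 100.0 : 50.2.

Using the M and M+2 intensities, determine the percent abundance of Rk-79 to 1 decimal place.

If p is the fraction of Rk that is Rk-79, then I(M+2)/I(M) = [C(2,1)·p^1·(1−p)] / p^2 = 2·(1−p)/p = 100.0/49.8 = 2.0080
(1−p)/p = 2.0080/2 = 1.0040  ⇒  p = 1/(1 + 1.0040) = 0.4990
Rk-79: 49.9%, Rk-81: 50.1%.

49.9%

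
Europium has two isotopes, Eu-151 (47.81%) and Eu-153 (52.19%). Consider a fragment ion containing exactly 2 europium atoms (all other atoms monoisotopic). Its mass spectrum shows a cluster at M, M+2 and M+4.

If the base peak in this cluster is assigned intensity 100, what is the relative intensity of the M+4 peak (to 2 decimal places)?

54.58

Binomial terms of (0.4781 + 0.5219)^2: M 0.2286, M+2 0.4990, M+4 0.2724 → M+2 is the base peak.
P(M+2) = C(2,1) × 0.4781^1 × 0.5219^1 = 2 × 0.4781 × 0.5219 = 0.499041 (base)
P(M+4) = C(2,2) × 0.4781^0 × 0.5219^2 = 1 × 1.0000 × 0.27237961 = 0.272380
Relative intensity = 0.272380 / 0.499041 × 100 = 54.58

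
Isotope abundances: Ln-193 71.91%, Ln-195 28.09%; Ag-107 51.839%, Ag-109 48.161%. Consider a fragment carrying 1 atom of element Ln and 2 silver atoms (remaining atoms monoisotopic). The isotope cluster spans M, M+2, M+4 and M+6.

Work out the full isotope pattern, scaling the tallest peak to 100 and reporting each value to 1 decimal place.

44.5 : 100.0 : 70.7 : 15.0

Element Ln pattern (n=1): 0.7191 : 0.2809
Silver pattern (n=2): 0.26872819 : 0.49932362 : 0.23194819
Convolve the two distributions (both contribute in 2-u steps):
  M: 0.7191×0.26872819 = 0.193242
  M+2: 0.7191×0.49932362 + 0.2809×0.26872819 = 0.434549
  M+4: 0.7191×0.23194819 + 0.2809×0.49932362 = 0.307054
  M+6: 0.2809×0.23194819 = 0.065154
Scale to base peak (0.434549) = 100: 44.5 : 100.0 : 70.7 : 15.0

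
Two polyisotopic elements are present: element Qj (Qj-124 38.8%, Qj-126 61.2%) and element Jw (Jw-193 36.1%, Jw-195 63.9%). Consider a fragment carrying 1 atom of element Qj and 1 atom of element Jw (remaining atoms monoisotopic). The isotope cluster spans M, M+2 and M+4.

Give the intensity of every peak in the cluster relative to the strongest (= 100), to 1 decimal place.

29.9 : 100.0 : 83.4

Element Qj pattern (n=1): 0.3880 : 0.6120
Element Jw pattern (n=1): 0.3610 : 0.6390
Convolve the two distributions (both contribute in 2-u steps):
  M: 0.3880×0.3610 = 0.140068
  M+2: 0.3880×0.6390 + 0.6120×0.3610 = 0.468864
  M+4: 0.6120×0.6390 = 0.391068
Scale to base peak (0.468864) = 100: 29.9 : 100.0 : 83.4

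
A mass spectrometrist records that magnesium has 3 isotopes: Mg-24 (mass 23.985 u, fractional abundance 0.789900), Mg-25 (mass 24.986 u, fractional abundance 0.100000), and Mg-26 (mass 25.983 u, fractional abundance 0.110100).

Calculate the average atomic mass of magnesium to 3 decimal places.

Average mass = Σ (abundance × isotope mass) = 0.789900 × 23.985 + 0.100000 × 24.986 + 0.110100 × 25.983
= 18.9458 + 2.4986 + 2.8607 = 24.3051 u

24.305 u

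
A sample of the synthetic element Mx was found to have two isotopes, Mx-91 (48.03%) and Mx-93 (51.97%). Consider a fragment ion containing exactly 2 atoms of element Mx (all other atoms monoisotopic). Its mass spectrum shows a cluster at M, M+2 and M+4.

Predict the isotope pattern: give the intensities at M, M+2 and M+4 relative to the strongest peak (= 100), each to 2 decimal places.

46.21 : 100.00 : 54.10

The 2 Mx atoms are independent, so intensities follow the terms of (0.4803 + 0.5197)^2.
P(M) = 0.4803^2 = 0.230688
P(M+2) = 2 × 0.4803^1 × 0.5197^1 = 0.499224
P(M+4) = 0.5197^2 = 0.270088
The M+2 peak is largest (0.499224); scaling to 100 gives 46.21 : 100.00 : 54.10.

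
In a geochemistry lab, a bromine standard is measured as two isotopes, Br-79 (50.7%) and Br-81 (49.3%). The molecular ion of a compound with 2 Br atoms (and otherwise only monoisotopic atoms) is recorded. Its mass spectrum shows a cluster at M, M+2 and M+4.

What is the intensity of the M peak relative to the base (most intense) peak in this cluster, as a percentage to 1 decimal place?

Binomial terms of (0.507 + 0.493)^2: M 0.2570, M+2 0.4999, M+4 0.2430 → M+2 is the base peak.
P(M+2) = C(2,1) × 0.507^1 × 0.493^1 = 2 × 0.5070 × 0.4930 = 0.499902 (base)
P(M) = C(2,0) × 0.507^2 × 0.493^0 = 1 × 0.257049 × 1.0000 = 0.257049
Relative intensity = 0.257049 / 0.499902 × 100 = 51.4

51.4%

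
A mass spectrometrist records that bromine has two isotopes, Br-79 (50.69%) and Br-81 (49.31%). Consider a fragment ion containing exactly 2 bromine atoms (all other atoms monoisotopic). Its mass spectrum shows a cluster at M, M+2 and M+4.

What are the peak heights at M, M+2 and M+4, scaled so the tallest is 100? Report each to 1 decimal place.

51.4 : 100.0 : 48.6

The 2 Br atoms are independent, so intensities follow the terms of (0.5069 + 0.4931)^2.
P(M) = 0.5069^2 = 0.256948
P(M+2) = 2 × 0.5069^1 × 0.4931^1 = 0.499905
P(M+4) = 0.4931^2 = 0.243148
The M+2 peak is largest (0.499905); scaling to 100 gives 51.4 : 100.0 : 48.6.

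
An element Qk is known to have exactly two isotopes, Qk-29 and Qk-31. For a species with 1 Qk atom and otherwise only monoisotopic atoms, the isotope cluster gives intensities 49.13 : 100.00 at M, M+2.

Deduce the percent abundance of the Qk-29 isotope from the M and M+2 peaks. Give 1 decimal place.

32.9%

Let p = fractional abundance of Qk-29. I(M+2)/I(M) = [C(1,1)·p^0·(1−p)] / p^1 = 1·(1−p)/p = 100.00/49.13 = 2.0354
(1−p)/p = 2.0354/1 = 2.0354  ⇒  p = 1/(1 + 2.0354) = 0.3294
Qk-29: 32.9%, Qk-31: 67.1%.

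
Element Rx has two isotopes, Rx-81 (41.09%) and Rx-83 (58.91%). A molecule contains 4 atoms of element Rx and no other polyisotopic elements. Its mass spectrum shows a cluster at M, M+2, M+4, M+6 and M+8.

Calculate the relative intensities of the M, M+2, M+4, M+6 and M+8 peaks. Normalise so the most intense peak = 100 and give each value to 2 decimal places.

8.11 : 46.50 : 100.00 : 95.58 : 34.26

The 4 Rx atoms are independent, so intensities follow the terms of (0.4109 + 0.5891)^4.
P(M) = 0.4109^4 = 0.028507
P(M+2) = 4 × 0.4109^3 × 0.5891^1 = 0.163477
P(M+4) = 6 × 0.4109^2 × 0.5891^2 = 0.351562
P(M+6) = 4 × 0.4109^1 × 0.5891^3 = 0.336019
P(M+8) = 0.5891^4 = 0.120436
The M+4 peak is largest (0.351562); scaling to 100 gives 8.11 : 46.50 : 100.00 : 95.58 : 34.26.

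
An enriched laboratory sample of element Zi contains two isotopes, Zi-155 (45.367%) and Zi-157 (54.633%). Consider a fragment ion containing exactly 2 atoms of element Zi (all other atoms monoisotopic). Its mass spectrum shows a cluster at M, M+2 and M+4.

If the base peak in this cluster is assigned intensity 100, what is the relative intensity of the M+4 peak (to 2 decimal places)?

Binomial terms of (0.45367 + 0.54633)^2: M 0.2058, M+2 0.4957, M+4 0.2985 → M+2 is the base peak.
P(M+2) = C(2,1) × 0.45367^1 × 0.54633^1 = 2 × 0.45367 × 0.54633 = 0.495707 (base)
P(M+4) = C(2,2) × 0.45367^0 × 0.54633^2 = 1 × 1.0000 × 0.29847647 = 0.298476
Relative intensity = 0.298476 / 0.495707 × 100 = 60.21

60.21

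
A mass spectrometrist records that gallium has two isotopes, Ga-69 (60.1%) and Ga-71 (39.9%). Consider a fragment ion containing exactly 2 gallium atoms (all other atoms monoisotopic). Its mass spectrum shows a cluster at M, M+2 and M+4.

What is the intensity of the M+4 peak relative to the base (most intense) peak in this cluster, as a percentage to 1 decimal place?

33.2%

Term probabilities: M 0.3612, M+2 0.4796, M+4 0.1592. Base peak = M+2.
P(M+2) = C(2,1) × 0.601^1 × 0.399^1 = 2 × 0.6010 × 0.3990 = 0.479598 (base)
P(M+4) = C(2,2) × 0.601^0 × 0.399^2 = 1 × 1.0000 × 0.159201 = 0.159201
Relative intensity = 0.159201 / 0.479598 × 100 = 33.2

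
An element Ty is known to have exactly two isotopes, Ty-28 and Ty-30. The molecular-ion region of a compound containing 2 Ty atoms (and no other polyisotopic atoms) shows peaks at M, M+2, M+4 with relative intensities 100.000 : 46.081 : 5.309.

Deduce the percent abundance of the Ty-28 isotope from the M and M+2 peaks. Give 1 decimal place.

Write p for the Ty-28 fraction. I(M+2)/I(M) = [C(2,1)·p^1·(1−p)] / p^2 = 2·(1−p)/p = 46.081/100.000 = 0.4608
(1−p)/p = 0.4608/2 = 0.2304  ⇒  p = 1/(1 + 0.2304) = 0.8127
Ty-28: 81.3%, Ty-30: 18.7%.

81.3%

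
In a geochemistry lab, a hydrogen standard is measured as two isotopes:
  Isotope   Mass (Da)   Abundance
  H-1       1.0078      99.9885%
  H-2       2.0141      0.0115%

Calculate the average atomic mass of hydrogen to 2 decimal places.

Average mass = Σ (abundance × isotope mass) = 0.999885 × 1.0078 + 0.000115 × 2.0141
= 1.00768 + 0.00023 = 1.00791 Da

1.01 Da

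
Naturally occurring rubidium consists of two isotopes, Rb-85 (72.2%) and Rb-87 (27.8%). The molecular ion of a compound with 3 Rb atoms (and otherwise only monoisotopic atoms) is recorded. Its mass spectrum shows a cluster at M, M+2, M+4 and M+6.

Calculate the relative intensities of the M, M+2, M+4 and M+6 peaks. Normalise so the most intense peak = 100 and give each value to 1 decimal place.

86.6 : 100.0 : 38.5 : 4.9

Each Rb atom is independently Rb-85 (p = 0.722) or Rb-87 (q = 0.278); the cluster is the binomial expansion (p + q)^3.
P(M) = 0.722^3 = 0.376367
P(M+2) = 3 × 0.722^2 × 0.278^1 = 0.434751
P(M+4) = 3 × 0.722^1 × 0.278^2 = 0.167397
P(M+6) = 0.278^3 = 0.021485
The M+2 peak is largest (0.434751); scaling to 100 gives 86.6 : 100.0 : 38.5 : 4.9.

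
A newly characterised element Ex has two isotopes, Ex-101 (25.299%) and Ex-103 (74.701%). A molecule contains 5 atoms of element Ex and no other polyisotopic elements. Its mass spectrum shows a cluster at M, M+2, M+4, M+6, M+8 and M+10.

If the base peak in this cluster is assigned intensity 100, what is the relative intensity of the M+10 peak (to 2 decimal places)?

59.05

Term probabilities: M 0.0010, M+2 0.0153, M+4 0.0904, M+6 0.2668, M+8 0.3939, M+10 0.2326. Base peak = M+8.
P(M+8) = C(5,4) × 0.25299^1 × 0.74701^4 = 5 × 0.25299 × 0.31139072 = 0.393894 (base)
P(M+10) = C(5,5) × 0.25299^0 × 0.74701^5 = 1 × 1.0000 × 0.23261198 = 0.232612
Relative intensity = 0.232612 / 0.393894 × 100 = 59.05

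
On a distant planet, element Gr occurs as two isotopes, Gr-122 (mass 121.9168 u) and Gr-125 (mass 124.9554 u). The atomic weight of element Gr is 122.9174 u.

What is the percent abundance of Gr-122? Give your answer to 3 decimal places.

67.070%

With x = fraction of Gr-122 (so Gr-125 is 1 − x):
121.9168·x + 124.9554·(1 − x) = 122.9174
(121.9168 − 124.9554)·x = 122.9174 − 124.9554
x = -2.0380 / -3.0386 = 0.67070 → 67.070% Gr-122, 32.930% Gr-125.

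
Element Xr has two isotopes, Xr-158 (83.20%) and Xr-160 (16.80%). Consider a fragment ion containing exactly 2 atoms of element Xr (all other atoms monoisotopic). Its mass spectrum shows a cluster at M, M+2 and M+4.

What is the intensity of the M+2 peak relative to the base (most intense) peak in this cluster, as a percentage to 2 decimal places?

Binomial terms of (0.8320 + 0.1680)^2: M 0.6922, M+2 0.2796, M+4 0.0282 → M is the base peak.
P(M) = C(2,0) × 0.8320^2 × 0.1680^0 = 1 × 0.692224 × 1.0000 = 0.692224 (base)
P(M+2) = C(2,1) × 0.8320^1 × 0.1680^1 = 2 × 0.8320 × 0.1680 = 0.279552
Relative intensity = 0.279552 / 0.692224 × 100 = 40.38

40.38%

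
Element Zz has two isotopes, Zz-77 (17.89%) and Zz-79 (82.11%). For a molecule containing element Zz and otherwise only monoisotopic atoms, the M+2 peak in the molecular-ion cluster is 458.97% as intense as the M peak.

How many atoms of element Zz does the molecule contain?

1

With n Zz atoms, P(M+2)/P(M) = C(n,1)·p^(n−1)q / p^n = n·q/p = n · 0.8211/0.1789.
n = 4.5897 × 0.1789/0.8211 = 1.00 ≈ 1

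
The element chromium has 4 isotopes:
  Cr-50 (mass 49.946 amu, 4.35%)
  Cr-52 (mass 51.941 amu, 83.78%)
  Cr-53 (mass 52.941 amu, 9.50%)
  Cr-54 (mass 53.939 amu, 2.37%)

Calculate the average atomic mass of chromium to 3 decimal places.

51.997 amu

The abundance-weighted mean is 0.0435 × 49.946 + 0.8378 × 51.941 + 0.0950 × 52.941 + 0.0237 × 53.939
= 2.1727 + 43.5162 + 5.0294 + 1.2784 = 51.9967 amu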